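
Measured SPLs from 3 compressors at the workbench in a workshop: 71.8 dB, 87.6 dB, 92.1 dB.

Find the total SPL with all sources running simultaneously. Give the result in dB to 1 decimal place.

93.4 dB

Converting to relative power and adding: 10^(71.8/10) + 10^(87.6/10) + 10^(92.1/10) = 2.212e+09.
Back to dB: 10·log₁₀ Σ = 93.4 dB.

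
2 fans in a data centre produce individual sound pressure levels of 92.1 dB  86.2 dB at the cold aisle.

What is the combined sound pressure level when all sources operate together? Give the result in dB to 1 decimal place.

93.1 dB

Converting to relative power and adding: 10^(92.1/10) + 10^(86.2/10) = 2.039e+09.
L_total = 10·log₁₀(2.039e+09) = 93.1 dB.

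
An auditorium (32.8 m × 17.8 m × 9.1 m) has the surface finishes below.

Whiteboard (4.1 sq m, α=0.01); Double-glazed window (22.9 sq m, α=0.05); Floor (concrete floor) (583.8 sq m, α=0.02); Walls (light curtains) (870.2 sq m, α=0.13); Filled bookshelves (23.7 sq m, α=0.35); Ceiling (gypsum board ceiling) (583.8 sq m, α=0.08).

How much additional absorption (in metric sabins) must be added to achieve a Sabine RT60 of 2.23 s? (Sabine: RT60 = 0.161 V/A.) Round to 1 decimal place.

202.6 sabins

Total absorption A₁ = 4.1·0.01 + 22.9·0.05 + 583.8·0.02 + 870.2·0.13 + 23.7·0.35 + 583.8·0.08
  = 0.041 + 1.145 + 11.676 + 113.126 + 8.295 + 46.704 = 180.987 sq m sabins.
For T = 2.23 s, need A₂ = 0.161·V/T = 0.161·5312.944/2.23 = 383.580 sabins.
Additional absorption ΔA = 383.580 − 180.987 = 202.6 sabins.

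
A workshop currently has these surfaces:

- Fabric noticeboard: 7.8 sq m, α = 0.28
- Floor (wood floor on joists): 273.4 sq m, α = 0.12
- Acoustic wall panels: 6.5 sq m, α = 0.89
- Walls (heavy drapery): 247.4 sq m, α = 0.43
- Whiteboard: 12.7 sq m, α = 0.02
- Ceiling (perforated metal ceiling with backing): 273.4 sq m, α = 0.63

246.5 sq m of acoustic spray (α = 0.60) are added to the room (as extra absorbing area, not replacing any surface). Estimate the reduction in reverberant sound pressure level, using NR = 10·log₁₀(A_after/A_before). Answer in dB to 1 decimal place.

1.7 dB

A_before = Σ Sᵢαᵢ = 7.8*0.28 + 273.4*0.12 + 6.5*0.89 + 247.4*0.43 + 12.7*0.02 + 273.4*0.63 = 319.655 sabins.
Added absorption = 246.5 × 0.60 = 147.900 sabins.
A_after = 319.655 + 147.900 = 467.555 sabins.
Reduction = 10 log₁₀(A_after/A_before) = 10 log₁₀(1.4627) = 1.7 dB.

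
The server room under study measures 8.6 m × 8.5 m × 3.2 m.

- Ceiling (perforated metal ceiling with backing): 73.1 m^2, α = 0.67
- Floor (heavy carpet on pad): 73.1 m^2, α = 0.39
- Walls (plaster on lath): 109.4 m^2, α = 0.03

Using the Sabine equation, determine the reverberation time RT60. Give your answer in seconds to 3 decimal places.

Equivalent absorption area: A = 73.1×0.67 + 73.1×0.39 + 109.4×0.03 = 80.768 m^2.
Volume V = 8.6 × 8.5 × 3.2 = 233.92 m³.
T = 0.161 V/A = 0.161·233.92/80.768 = 0.466 s.

0.466 s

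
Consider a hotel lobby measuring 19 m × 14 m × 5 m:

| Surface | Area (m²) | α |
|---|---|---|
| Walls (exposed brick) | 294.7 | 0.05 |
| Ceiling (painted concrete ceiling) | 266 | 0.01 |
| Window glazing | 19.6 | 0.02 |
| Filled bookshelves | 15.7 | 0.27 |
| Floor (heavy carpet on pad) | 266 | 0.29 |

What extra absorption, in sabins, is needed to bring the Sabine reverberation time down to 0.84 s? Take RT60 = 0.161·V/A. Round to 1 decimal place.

Total absorption A₁ = 294.7×0.05 + 266×0.01 + 19.6×0.02 + 15.7×0.27 + 266×0.29
  = 14.735 + 2.660 + 0.392 + 4.239 + 77.140 = 99.166 m² sabins.
For T = 0.84 s, need A₂ = 0.161·V/T = 0.161·1330/0.84 = 254.917 sabins.
ΔA = A₂ − A₁ = 254.917 − 99.166 = 155.8 sabins.

155.8 sabins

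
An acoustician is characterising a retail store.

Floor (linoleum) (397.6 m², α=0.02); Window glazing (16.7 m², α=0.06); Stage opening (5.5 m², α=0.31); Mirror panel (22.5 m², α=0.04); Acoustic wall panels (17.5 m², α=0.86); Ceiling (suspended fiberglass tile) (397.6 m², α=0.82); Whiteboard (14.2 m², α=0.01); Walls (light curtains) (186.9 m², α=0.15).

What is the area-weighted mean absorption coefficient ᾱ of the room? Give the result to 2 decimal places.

0.36

Total surface area S = 1058.5 m².
Weighted sum Σ Sα = 380.818.
ᾱ = A/S = 0.36.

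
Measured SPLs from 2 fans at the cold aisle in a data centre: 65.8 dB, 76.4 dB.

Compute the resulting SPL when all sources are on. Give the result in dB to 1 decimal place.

76.8 dB

Converting to relative power and adding: 10^(65.8/10) + 10^(76.4/10) = 4.745e+07.
Back to dB: 10·log₁₀ Σ = 76.8 dB.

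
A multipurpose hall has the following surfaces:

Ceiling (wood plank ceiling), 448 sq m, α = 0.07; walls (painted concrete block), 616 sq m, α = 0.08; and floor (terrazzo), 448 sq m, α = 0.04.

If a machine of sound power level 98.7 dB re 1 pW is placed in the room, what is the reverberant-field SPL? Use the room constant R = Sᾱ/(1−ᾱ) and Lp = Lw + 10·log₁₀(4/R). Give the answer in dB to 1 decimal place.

84.5 dB

A = 98.560 sabins; S = 1512.0 sq m.
ᾱ = 98.560/1512.0 = 0.0652; R = Sᾱ/(1−ᾱ) = 98.560/(1−0.0652) = 105.434 sq m.
Lp = Lw + 10 log₁₀(4/R) = 98.7 -14.21 = 84.5 dB.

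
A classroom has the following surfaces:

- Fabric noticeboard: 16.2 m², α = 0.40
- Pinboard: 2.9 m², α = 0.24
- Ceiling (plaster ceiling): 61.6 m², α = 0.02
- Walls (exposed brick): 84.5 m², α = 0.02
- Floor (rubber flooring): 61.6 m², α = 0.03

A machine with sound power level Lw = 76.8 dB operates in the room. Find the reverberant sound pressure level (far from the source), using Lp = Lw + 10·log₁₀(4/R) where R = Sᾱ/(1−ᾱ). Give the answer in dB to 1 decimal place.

71.8 dB

Σ(Sᵢαᵢ) = 16.2·0.40 + 2.9·0.24 + 61.6·0.02 + 84.5·0.02 + 61.6·0.03 = 11.946; total area S = 226.8 m².
ᾱ = 11.946/226.8 = 0.0527; R = Sᾱ/(1−ᾱ) = 11.946/(1−0.0527) = 12.611 m².
Lp = Lw + 10 log₁₀(4/R) = 76.8 -4.99 = 71.8 dB.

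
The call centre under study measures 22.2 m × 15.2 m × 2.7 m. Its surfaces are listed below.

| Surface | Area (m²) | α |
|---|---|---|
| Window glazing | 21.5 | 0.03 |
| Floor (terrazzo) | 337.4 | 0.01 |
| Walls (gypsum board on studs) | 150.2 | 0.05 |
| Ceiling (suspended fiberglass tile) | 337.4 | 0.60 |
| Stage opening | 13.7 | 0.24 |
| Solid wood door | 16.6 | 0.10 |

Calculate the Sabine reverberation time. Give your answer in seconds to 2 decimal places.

0.67 s

Summing Sᵢαᵢ: 0.645 + 3.374 + 7.510 + 202.440 + 3.288 + 1.660 → A = 218.917 sabins.
V = 22.2·15.2·2.7 = 911.088 m³.
T = 0.161 V/A = 0.161·911.088/218.917 = 0.67 s.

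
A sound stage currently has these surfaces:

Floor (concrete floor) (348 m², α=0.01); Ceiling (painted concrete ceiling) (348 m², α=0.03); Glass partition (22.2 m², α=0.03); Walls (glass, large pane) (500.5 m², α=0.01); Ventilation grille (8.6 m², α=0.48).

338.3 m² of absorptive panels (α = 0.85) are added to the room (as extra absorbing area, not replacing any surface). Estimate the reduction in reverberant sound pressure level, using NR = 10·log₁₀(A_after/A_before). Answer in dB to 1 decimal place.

Summing Sᵢαᵢ: 3.480 + 10.440 + 0.666 + 5.005 + 4.128 → A_before = 23.719 sabins.
Treatment contributes 338.3·0.85 = 287.555 sabins.
A_after = 23.719 + 287.555 = 311.274 sabins.
NR = 10·log₁₀(311.274/23.719) = 11.2 dB.

11.2 dB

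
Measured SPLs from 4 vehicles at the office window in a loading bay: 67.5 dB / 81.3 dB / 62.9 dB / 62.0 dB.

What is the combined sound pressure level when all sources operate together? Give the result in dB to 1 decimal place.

81.6 dB

Converting to relative power and adding: 10^(67.5/10) + 10^(81.3/10) + 10^(62.9/10) + 10^(62.0/10) = 1.441e+08.
Combined level = 10 log₁₀(1.441e+08) = 81.6 dB.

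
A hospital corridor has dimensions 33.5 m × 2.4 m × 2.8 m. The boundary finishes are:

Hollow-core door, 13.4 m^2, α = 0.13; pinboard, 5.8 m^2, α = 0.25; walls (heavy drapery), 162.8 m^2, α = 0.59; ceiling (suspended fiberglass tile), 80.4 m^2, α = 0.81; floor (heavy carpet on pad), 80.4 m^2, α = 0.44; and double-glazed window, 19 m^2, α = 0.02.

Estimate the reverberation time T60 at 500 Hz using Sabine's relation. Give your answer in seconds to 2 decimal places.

A = Σ Sᵢαᵢ = 13.4·0.13 + 5.8·0.25 + 162.8·0.59 + 80.4·0.81 + 80.4·0.44 + 19·0.02 = 200.124 sabins.
V = 33.5·2.4·2.8 = 225.12 m³.
T = 0.161 V/A = 0.161·225.12/200.124 = 0.18 s.

0.18 s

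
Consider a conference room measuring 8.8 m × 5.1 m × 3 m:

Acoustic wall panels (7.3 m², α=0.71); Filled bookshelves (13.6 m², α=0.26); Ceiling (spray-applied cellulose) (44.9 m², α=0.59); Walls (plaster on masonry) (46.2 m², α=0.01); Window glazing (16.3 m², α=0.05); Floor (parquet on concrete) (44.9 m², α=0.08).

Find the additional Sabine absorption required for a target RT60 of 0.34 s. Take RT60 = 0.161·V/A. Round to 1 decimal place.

23.7 sabins

Total absorption A₁ = 7.3×0.71 + 13.6×0.26 + 44.9×0.59 + 46.2×0.01 + 16.3×0.05 + 44.9×0.08
  = 5.183 + 3.536 + 26.491 + 0.462 + 0.815 + 3.592 = 40.079 m² sabins.
V = 134.64 m³. Required absorption A₂ = 0.161 × 134.64 / 0.34 = 63.756 sabins.
Shortfall: 63.756 − 40.079 = 23.7 sabins.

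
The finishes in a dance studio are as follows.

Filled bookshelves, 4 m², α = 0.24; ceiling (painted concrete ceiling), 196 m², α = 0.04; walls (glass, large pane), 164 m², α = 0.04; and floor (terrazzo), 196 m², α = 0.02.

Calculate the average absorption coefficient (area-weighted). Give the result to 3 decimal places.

S = Σ Sᵢ = 4 + 196 + 164 + 196 = 560.0 m².
Σ(Sᵢαᵢ) = 4×0.24 + 196×0.04 + 164×0.04 + 196×0.02 = 19.280.
ᾱ = A/S = 0.034.

0.034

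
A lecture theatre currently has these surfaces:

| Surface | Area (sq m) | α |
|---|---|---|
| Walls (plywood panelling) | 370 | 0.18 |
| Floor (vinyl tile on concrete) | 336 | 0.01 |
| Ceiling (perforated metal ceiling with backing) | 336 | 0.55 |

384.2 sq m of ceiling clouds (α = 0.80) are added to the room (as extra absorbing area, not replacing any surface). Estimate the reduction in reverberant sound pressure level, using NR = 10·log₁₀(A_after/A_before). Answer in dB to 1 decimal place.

3.4 dB

Total absorption A_before = 370·0.18 + 336·0.01 + 336·0.55
  = 66.600 + 3.360 + 184.800 = 254.760 sq m sabins.
Treatment contributes 384.2·0.80 = 307.360 sabins.
A_after = 254.760 + 307.360 = 562.120 sabins.
Reduction = 10 log₁₀(A_after/A_before) = 10 log₁₀(2.2065) = 3.4 dB.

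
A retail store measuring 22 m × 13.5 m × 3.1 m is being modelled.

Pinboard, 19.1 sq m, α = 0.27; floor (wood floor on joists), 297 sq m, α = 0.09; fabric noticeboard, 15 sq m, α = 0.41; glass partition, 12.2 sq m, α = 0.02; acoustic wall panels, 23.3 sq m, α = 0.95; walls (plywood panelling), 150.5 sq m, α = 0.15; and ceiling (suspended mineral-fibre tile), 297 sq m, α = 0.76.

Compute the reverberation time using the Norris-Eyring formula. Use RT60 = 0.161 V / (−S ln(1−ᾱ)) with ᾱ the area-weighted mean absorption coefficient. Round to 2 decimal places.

S = Σ Sᵢ = 814.1 sq m.
Σ(Sᵢαᵢ) = 19.1·0.27 + 297·0.09 + 15·0.41 + 12.2·0.02 + 23.3·0.95 + 150.5·0.15 + 297·0.76 = 308.711.
ᾱ = 308.711 / 814.1 = 0.3792.
−S·ln(1−ᾱ) = −814.1 × ln(1 − 0.3792) = 388.119.
V = 22 × 13.5 × 3.1 = 920.7 m³.
T = 0.161·V/[−S·ln(1−ᾱ)] = 0.161·920.7/388.119 = 0.38 s.

0.38 s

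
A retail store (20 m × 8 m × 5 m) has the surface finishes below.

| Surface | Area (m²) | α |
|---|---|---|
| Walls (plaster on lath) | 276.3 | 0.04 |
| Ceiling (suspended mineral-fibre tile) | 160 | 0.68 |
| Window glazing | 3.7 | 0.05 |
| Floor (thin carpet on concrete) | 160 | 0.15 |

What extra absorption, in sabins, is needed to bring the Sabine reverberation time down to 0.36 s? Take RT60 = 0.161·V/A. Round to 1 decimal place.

213.7 sabins

Total absorption A₁ = 276.3*0.04 + 160*0.68 + 3.7*0.05 + 160*0.15
  = 11.052 + 108.800 + 0.185 + 24.000 = 144.037 m² sabins.
For T = 0.36 s, need A₂ = 0.161·V/T = 0.161·800/0.36 = 357.778 sabins.
Additional absorption ΔA = 357.778 − 144.037 = 213.7 sabins.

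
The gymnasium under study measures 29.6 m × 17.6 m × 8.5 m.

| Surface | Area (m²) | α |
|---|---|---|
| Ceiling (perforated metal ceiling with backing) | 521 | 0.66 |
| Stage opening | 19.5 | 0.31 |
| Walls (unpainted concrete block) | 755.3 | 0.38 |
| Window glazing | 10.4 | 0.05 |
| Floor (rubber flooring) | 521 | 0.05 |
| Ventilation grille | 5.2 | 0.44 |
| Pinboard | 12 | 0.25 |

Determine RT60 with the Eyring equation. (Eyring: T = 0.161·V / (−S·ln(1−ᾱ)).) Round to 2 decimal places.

0.86 s

S = Σ Sᵢ = 1844.4 m².
Σ(Sᵢαᵢ) = 521·0.66 + 19.5·0.31 + 755.3·0.38 + 10.4·0.05 + 521·0.05 + 5.2·0.44 + 12·0.25 = 668.777.
Mean coefficient ᾱ = A/S = 0.3626.
Eyring denominator: −S ln(1−ᾱ) = 830.640.
V = 29.6 × 17.6 × 8.5 = 4428.16 m³.
T = 0.161·V/[−S·ln(1−ᾱ)] = 0.161·4428.16/830.640 = 0.86 s.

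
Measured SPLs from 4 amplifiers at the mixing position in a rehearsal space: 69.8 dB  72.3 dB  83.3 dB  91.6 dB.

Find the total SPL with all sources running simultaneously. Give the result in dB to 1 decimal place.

Sum in the linear (power) domain: Σ 10^(Lᵢ/10) = 10^(69.8/10) + 10^(72.3/10) + 10^(83.3/10) + 10^(91.6/10) = 1.686e+09.
Combined level = 10 log₁₀(1.686e+09) = 92.3 dB.

92.3 dB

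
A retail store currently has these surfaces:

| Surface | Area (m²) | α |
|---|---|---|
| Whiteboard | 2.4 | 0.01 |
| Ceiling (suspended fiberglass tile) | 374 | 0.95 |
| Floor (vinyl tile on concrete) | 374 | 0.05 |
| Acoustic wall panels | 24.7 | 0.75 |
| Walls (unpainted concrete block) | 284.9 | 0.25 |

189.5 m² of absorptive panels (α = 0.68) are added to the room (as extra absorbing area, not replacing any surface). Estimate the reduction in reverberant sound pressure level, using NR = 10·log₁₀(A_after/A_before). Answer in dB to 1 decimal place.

Summing Sᵢαᵢ: 0.024 + 355.300 + 18.700 + 18.525 + 71.225 → A_before = 463.774 sabins.
Treatment contributes 189.5·0.68 = 128.860 sabins.
New total A_after = 592.634 sabins.
NR = 10·log₁₀(592.634/463.774) = 1.1 dB.

1.1 dB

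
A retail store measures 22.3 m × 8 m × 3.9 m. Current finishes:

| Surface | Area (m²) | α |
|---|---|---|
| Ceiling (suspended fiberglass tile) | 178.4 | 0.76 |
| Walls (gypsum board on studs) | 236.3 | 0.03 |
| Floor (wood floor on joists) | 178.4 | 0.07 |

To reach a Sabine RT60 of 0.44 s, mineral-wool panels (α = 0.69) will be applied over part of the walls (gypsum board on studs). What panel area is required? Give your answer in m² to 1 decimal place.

150.6

A₁ = Σ Sᵢαᵢ = 178.4×0.76 + 236.3×0.03 + 178.4×0.07 = 155.161 sabins.
Required A₂ = 0.161·695.76/0.44 = 254.585 sabins.
ΔA needed = 254.585 − 155.161 = 99.424 sabins.
Net gain per m²: Δα = 0.69 − 0.03 = 0.66.
Panel area = 99.424 / 0.66 = 150.6 m².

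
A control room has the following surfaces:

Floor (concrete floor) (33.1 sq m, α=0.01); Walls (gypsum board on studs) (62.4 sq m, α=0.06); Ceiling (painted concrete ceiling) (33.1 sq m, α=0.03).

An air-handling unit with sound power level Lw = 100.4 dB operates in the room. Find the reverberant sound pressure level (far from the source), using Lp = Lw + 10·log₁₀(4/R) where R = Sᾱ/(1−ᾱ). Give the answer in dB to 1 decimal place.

99.2 dB

A = 5.068 sabins; S = 128.6 sq m.
ᾱ = 0.0394, so room constant R = A/(1−ᾱ) = 5.276 sq m.
Lp = Lw + 10 log₁₀(4/R) = 100.4 -1.20 = 99.2 dB.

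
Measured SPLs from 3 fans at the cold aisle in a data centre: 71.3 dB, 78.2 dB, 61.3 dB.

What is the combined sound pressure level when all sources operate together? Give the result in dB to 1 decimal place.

79.1 dB

Converting to relative power and adding: 10^(71.3/10) + 10^(78.2/10) + 10^(61.3/10) = 8.091e+07.
Back to dB: 10·log₁₀ Σ = 79.1 dB.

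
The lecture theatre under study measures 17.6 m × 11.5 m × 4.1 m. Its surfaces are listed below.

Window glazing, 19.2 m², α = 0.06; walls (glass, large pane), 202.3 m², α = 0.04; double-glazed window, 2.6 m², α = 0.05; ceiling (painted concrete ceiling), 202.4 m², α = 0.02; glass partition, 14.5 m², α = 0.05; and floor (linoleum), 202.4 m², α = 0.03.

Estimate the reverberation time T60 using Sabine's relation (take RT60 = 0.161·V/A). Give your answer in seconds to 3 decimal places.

Summing Sᵢαᵢ: 1.152 + 8.092 + 0.130 + 4.048 + 0.725 + 6.072 → A = 20.219 sabins.
V = 17.6·11.5·4.1 = 829.84 m³.
T = 0.161 V/A = 0.161·829.84/20.219 = 6.608 s.

6.608 s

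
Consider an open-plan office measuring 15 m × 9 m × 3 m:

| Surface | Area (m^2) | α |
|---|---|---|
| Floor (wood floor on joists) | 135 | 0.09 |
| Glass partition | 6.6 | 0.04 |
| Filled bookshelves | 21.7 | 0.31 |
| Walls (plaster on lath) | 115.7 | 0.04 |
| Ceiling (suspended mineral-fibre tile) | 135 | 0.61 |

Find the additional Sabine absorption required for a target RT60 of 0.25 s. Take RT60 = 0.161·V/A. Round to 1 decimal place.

154.7 sabins

Equivalent absorption area: A₁ = 135*0.09 + 6.6*0.04 + 21.7*0.31 + 115.7*0.04 + 135*0.61 = 106.119 m^2.
For T = 0.25 s, need A₂ = 0.161·V/T = 0.161·405/0.25 = 260.820 sabins.
ΔA = A₂ − A₁ = 260.820 − 106.119 = 154.7 sabins.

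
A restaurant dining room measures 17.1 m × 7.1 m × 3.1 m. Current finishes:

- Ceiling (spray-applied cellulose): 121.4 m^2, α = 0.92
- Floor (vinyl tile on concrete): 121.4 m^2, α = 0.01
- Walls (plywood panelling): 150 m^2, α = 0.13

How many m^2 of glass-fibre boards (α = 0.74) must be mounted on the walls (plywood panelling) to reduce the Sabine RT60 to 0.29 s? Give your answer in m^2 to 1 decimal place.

125.5

Summing Sᵢαᵢ: 111.688 + 1.214 + 19.500 → A₁ = 132.402 sabins.
Required A₂ = 0.161·376.371/0.29 = 208.951 sabins.
ΔA needed = 208.951 − 132.402 = 76.549 sabins.
Net gain per m^2: Δα = 0.74 − 0.13 = 0.61.
Panel area = 76.549 / 0.61 = 125.5 m^2.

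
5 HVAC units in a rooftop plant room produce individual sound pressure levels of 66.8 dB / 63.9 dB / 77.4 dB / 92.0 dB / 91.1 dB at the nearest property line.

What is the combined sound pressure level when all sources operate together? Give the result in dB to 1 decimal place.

Sum in the linear (power) domain: Σ 10^(Lᵢ/10) = 10^(66.8/10) + 10^(63.9/10) + 10^(77.4/10) + 10^(92.0/10) + 10^(91.1/10) = 2.935e+09.
Back to dB: 10·log₁₀ Σ = 94.7 dB.

94.7 dB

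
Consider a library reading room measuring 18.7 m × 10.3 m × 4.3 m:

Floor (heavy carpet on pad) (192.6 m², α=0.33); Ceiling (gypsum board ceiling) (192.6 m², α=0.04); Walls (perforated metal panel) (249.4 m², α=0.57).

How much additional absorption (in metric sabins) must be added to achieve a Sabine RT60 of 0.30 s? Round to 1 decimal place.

Summing Sᵢαᵢ: 63.558 + 7.704 + 142.158 → A₁ = 213.420 sabins.
V = 828.223 m³. Required absorption A₂ = 0.161 × 828.223 / 0.30 = 444.480 sabins.
Shortfall: 444.480 − 213.420 = 231.1 sabins.

231.1 sabins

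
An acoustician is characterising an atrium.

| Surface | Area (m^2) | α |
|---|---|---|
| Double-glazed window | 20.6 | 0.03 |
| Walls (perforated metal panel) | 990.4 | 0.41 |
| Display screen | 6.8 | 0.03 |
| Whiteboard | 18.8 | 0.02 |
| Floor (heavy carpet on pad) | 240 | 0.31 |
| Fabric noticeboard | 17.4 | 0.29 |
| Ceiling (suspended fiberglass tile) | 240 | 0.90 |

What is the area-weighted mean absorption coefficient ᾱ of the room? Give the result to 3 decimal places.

S = Σ Sᵢ = 20.6 + 990.4 + 6.8 + 18.8 + 240 + 17.4 + 240 = 1534.0 m^2.
Weighted sum Σ Sα = 702.708.
ᾱ = A/S = 0.458.

0.458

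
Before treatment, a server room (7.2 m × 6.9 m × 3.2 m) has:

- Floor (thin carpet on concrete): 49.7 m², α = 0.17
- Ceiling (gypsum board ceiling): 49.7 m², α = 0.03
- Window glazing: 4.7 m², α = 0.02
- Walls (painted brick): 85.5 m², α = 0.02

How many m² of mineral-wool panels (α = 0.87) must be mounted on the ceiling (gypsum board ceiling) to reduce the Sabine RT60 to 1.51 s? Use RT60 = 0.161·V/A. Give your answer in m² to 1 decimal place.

6.2

Summing Sᵢαᵢ: 8.449 + 1.491 + 0.094 + 1.710 → A₁ = 11.744 sabins.
Required A₂ = 0.161·158.976/1.51 = 16.950 sabins.
ΔA needed = 16.950 − 11.744 = 5.206 sabins.
Net gain per m²: Δα = 0.87 − 0.03 = 0.84.
Area = ΔA/Δα = 5.206/0.84 = 6.2 m².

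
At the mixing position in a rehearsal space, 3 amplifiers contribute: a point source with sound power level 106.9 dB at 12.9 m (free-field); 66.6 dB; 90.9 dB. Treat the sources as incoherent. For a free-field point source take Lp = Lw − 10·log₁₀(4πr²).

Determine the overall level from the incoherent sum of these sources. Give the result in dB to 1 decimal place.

Source at 12.9 m: Lp = 106.9 − 10·log₁₀(4π·12.9²) = 106.9 − 10·log₁₀(2091.170) = 73.7 dB.
Sum in the linear (power) domain: Σ 10^(Lᵢ/10) = 10^(73.7/10) + 10^(66.6/10) + 10^(90.9/10) = 1.258e+09.
L_total = 10·log₁₀(1.258e+09) = 91.0 dB.

91.0 dB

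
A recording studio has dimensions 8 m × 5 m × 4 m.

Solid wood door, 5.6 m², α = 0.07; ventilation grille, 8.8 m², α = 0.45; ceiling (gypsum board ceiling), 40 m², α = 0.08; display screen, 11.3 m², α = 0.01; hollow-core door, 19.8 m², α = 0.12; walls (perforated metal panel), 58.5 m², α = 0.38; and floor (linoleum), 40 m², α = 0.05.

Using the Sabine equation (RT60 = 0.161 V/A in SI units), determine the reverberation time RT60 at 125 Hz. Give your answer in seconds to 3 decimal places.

Equivalent absorption area: A = 5.6×0.07 + 8.8×0.45 + 40×0.08 + 11.3×0.01 + 19.8×0.12 + 58.5×0.38 + 40×0.05 = 34.271 m².
Volume V = 8 × 5 × 4 = 160 m³.
RT60 = 0.161 · V / A = 0.161 × 160 / 34.271 = 0.752 s.

0.752 seconds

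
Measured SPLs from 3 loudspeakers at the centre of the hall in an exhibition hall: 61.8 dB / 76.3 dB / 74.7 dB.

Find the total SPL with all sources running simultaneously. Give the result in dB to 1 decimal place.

78.7 dB

Σ 10^(Lᵢ/10) = 7.368e+07.
L_total = 10·log₁₀(7.368e+07) = 78.7 dB.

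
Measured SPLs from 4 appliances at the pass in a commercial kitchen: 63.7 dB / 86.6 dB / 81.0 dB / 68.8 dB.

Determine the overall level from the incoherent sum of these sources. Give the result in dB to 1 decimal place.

87.7 dB

Converting to relative power and adding: 10^(63.7/10) + 10^(86.6/10) + 10^(81.0/10) + 10^(68.8/10) = 5.929e+08.
Back to dB: 10·log₁₀ Σ = 87.7 dB.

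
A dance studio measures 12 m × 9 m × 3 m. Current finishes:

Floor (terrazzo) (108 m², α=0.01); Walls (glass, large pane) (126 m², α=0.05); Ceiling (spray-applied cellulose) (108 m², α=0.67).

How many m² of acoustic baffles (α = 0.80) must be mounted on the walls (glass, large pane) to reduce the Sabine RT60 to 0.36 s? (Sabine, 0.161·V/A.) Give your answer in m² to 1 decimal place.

86.9

A₁ = Σ Sᵢαᵢ = 108·0.01 + 126·0.05 + 108·0.67 = 79.740 sabins.
Required A₂ = 0.161·324/0.36 = 144.900 sabins.
ΔA needed = 144.900 − 79.740 = 65.160 sabins.
Each m² of panel replacing the walls (glass, large pane) adds (0.80 − 0.05) = 0.75 sabins.
Area = ΔA/Δα = 65.160/0.75 = 86.9 m².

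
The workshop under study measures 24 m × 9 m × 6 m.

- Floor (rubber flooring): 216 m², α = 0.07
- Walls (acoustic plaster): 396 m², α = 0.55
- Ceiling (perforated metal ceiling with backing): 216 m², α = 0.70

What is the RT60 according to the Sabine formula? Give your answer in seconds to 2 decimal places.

Summing Sᵢαᵢ: 15.120 + 217.800 + 151.200 → A = 384.120 sabins.
Room volume: 1296 m³.
T = 0.161 V/A = 0.161·1296/384.120 = 0.54 s.

0.54 s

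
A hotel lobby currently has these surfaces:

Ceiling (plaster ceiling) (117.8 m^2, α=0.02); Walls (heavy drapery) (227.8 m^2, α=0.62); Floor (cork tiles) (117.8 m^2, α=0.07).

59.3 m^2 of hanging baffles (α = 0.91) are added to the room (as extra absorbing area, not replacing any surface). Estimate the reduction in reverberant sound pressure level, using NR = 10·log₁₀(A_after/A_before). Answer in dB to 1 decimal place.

1.3 dB

Equivalent absorption area: A_before = 117.8×0.02 + 227.8×0.62 + 117.8×0.07 = 151.838 m^2.
Treatment contributes 59.3·0.91 = 53.963 sabins.
A_after = 151.838 + 53.963 = 205.801 sabins.
NR = 10·log₁₀(205.801/151.838) = 1.3 dB.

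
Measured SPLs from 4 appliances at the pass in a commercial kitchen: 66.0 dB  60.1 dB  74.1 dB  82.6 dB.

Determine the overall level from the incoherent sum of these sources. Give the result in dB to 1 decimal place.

83.3 dB

Σ 10^(Lᵢ/10) = 2.127e+08.
L_total = 10·log₁₀(2.127e+08) = 83.3 dB.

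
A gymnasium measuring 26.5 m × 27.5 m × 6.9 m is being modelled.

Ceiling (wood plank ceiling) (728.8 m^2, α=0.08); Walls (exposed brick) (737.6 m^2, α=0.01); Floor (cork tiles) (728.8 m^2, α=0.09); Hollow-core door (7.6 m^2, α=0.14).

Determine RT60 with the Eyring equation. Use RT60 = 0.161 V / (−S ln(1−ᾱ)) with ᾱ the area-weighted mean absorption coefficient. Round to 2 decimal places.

Total surface area S = 728.8 + 737.6 + 728.8 + 7.6 = 2202.8 m^2.
Σ(Sᵢαᵢ) = 728.8·0.08 + 737.6·0.01 + 728.8·0.09 + 7.6·0.14 = 132.336.
Mean coefficient ᾱ = A/S = 0.0601.
−S·ln(1−ᾱ) = −2202.8 × ln(1 − 0.0601) = 136.533.
V = 26.5 × 27.5 × 6.9 = 5028.375 m³.
T = 0.161·V/[−S·ln(1−ᾱ)] = 0.161·5028.375/136.533 = 5.93 s.

5.93 s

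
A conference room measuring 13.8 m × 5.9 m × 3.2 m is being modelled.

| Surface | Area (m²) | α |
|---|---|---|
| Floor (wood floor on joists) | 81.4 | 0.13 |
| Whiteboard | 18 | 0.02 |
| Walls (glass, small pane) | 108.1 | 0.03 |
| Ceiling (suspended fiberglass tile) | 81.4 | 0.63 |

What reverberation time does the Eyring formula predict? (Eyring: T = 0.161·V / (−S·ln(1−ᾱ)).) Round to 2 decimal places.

S = Σ Sᵢ = 288.9 m².
Σ(Sᵢαᵢ) = 81.4×0.13 + 18×0.02 + 108.1×0.03 + 81.4×0.63 = 65.467.
Mean coefficient ᾱ = A/S = 0.2266.
Eyring denominator: −S ln(1−ᾱ) = 74.235.
V = 13.8 × 5.9 × 3.2 = 260.544 m³.
T = 0.161·V/[−S·ln(1−ᾱ)] = 0.161·260.544/74.235 = 0.57 s.

0.57 sec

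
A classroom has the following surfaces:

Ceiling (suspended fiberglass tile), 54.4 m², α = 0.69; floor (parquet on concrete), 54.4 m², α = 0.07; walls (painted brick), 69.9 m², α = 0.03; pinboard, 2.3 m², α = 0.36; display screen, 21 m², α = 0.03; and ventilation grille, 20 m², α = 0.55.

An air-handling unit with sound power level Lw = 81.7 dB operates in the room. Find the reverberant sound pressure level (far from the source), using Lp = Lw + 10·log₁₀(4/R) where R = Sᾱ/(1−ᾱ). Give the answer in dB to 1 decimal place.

Σ(Sᵢαᵢ) = 54.4×0.69 + 54.4×0.07 + 69.9×0.03 + 2.3×0.36 + 21×0.03 + 20×0.55 = 55.899; total area S = 222.0 m².
ᾱ = 55.899/222.0 = 0.2518; R = Sᾱ/(1−ᾱ) = 55.899/(1−0.2518) = 74.711 m².
Lp = Lw + 10 log₁₀(4/R) = 81.7 -12.71 = 69.0 dB.

69.0 dB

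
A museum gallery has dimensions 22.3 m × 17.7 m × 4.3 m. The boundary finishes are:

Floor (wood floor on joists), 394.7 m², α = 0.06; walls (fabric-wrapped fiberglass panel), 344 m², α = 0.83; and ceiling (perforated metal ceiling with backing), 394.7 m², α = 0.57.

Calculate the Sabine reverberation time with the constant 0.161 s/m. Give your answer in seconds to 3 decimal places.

0.512 sec

A = Σ Sᵢαᵢ = 394.7×0.06 + 344×0.83 + 394.7×0.57 = 534.181 sabins.
Room volume: 1697.253 m³.
T = 0.161 V/A = 0.161·1697.253/534.181 = 0.512 s.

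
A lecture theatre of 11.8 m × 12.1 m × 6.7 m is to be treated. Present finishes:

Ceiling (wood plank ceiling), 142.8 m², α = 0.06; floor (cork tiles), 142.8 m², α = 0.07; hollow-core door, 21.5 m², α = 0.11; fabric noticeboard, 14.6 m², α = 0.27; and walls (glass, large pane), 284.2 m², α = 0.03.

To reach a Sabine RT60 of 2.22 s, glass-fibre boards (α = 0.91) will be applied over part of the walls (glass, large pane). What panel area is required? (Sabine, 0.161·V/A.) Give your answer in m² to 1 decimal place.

40.9

Total absorption A₁ = 142.8*0.06 + 142.8*0.07 + 21.5*0.11 + 14.6*0.27 + 284.2*0.03
  = 8.568 + 9.996 + 2.365 + 3.942 + 8.526 = 33.397 m² sabins.
V = 956.626 m³. Target absorption A₂ = 0.161 × 956.626 / 2.22 = 69.377 sabins.
ΔA needed = 69.377 − 33.397 = 35.980 sabins.
Each m² of panel replacing the walls (glass, large pane) adds (0.91 − 0.03) = 0.88 sabins.
Panel area = 35.980 / 0.88 = 40.9 m².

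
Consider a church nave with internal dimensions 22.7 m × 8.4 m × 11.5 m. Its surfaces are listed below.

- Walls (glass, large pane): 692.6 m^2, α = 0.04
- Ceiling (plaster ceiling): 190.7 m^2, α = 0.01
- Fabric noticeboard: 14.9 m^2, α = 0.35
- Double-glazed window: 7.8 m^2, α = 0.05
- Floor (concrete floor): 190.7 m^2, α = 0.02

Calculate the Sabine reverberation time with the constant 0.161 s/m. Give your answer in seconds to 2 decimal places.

9.05 s

Total absorption A = 692.6×0.04 + 190.7×0.01 + 14.9×0.35 + 7.8×0.05 + 190.7×0.02
  = 27.704 + 1.907 + 5.215 + 0.390 + 3.814 = 39.030 m^2 sabins.
Room volume: 2192.82 m³.
T = 0.161 V/A = 0.161·2192.82/39.030 = 9.05 s.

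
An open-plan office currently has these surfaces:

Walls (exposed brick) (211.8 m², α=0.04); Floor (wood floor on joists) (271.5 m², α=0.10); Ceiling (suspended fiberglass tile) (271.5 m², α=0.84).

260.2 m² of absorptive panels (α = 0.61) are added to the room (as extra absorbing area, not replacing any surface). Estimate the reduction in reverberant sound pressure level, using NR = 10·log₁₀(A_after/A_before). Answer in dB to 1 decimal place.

2.0 dB

A_before = Σ Sᵢαᵢ = 211.8·0.04 + 271.5·0.10 + 271.5·0.84 = 263.682 sabins.
Added absorption = 260.2 × 0.61 = 158.722 sabins.
New total A_after = 422.404 sabins.
NR = 10·log₁₀(422.404/263.682) = 2.0 dB.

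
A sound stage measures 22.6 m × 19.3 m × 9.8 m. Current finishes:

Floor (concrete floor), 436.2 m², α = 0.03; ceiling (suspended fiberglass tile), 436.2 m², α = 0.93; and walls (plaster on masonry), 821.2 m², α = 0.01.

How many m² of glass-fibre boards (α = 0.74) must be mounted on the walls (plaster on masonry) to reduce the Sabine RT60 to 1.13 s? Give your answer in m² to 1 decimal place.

249.4

Total absorption A₁ = 436.2×0.03 + 436.2×0.93 + 821.2×0.01
  = 13.086 + 405.666 + 8.212 = 426.964 m² sabins.
Required A₂ = 0.161·4274.564/1.13 = 609.031 sabins.
ΔA needed = 609.031 − 426.964 = 182.067 sabins.
Net gain per m²: Δα = 0.74 − 0.01 = 0.73.
Panel area = 182.067 / 0.73 = 249.4 m².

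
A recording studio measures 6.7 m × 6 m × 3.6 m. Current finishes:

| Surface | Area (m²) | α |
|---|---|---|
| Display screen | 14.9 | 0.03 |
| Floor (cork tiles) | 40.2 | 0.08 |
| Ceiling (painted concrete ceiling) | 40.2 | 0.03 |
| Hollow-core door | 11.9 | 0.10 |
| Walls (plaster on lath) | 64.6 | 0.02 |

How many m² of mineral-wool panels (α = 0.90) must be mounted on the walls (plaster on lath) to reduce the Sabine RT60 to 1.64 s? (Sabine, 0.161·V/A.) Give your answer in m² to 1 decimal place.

A₁ = Σ Sᵢαᵢ = 14.9×0.03 + 40.2×0.08 + 40.2×0.03 + 11.9×0.10 + 64.6×0.02 = 7.351 sabins.
Required A₂ = 0.161·144.72/1.64 = 14.207 sabins.
Absorption to add: 14.207 − 7.351 = 6.856 sabins.
Each m² of panel replacing the walls (plaster on lath) adds (0.90 − 0.02) = 0.88 sabins.
Panel area = 6.856 / 0.88 = 7.8 m².

7.8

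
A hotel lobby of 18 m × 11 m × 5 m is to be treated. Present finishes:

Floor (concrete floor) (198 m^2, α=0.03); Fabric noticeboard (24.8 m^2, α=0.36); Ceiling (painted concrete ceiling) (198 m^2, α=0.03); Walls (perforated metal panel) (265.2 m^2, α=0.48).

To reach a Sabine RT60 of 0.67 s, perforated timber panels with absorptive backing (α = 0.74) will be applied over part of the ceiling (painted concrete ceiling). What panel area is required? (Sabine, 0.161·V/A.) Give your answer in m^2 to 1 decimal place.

126.5

Total absorption A₁ = 198×0.03 + 24.8×0.36 + 198×0.03 + 265.2×0.48
  = 5.940 + 8.928 + 5.940 + 127.296 = 148.104 m^2 sabins.
V = 990 m³. Target absorption A₂ = 0.161 × 990 / 0.67 = 237.896 sabins.
Absorption to add: 237.896 − 148.104 = 89.792 sabins.
Each m^2 of panel replacing the ceiling (painted concrete ceiling) adds (0.74 − 0.03) = 0.71 sabins.
Area = ΔA/Δα = 89.792/0.71 = 126.5 m^2.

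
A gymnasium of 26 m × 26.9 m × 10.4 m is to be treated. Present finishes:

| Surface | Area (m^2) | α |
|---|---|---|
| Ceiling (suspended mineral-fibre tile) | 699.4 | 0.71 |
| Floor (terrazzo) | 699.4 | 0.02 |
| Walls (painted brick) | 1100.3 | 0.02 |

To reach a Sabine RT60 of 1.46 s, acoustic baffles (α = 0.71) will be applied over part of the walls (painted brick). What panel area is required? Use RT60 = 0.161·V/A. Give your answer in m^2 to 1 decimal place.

390.6

Summing Sᵢαᵢ: 496.574 + 13.988 + 22.006 → A₁ = 532.568 sabins.
V = 7273.76 m³. Target absorption A₂ = 0.161 × 7273.76 / 1.46 = 802.106 sabins.
ΔA needed = 802.106 − 532.568 = 269.538 sabins.
Each m^2 of panel replacing the walls (painted brick) adds (0.71 − 0.02) = 0.69 sabins.
Panel area = 269.538 / 0.69 = 390.6 m^2.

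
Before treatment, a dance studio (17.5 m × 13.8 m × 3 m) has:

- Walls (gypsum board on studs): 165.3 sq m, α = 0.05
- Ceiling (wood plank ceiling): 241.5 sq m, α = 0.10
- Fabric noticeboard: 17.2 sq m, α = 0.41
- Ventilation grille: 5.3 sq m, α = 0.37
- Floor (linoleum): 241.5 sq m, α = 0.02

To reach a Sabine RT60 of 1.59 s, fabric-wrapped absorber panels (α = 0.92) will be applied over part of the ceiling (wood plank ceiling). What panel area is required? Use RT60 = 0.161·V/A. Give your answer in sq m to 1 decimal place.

Summing Sᵢαᵢ: 8.265 + 24.150 + 7.052 + 1.961 + 4.830 → A₁ = 46.258 sabins.
Required A₂ = 0.161·724.5/1.59 = 73.361 sabins.
Absorption to add: 73.361 − 46.258 = 27.103 sabins.
Net gain per sq m: Δα = 0.92 − 0.10 = 0.82.
Area = ΔA/Δα = 27.103/0.82 = 33.1 sq m.

33.1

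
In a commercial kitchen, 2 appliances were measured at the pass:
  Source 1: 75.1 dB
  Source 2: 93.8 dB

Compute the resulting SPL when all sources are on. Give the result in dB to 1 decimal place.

93.9 dB

Converting to relative power and adding: 10^(75.1/10) + 10^(93.8/10) = 2.431e+09.
Back to dB: 10·log₁₀ Σ = 93.9 dB.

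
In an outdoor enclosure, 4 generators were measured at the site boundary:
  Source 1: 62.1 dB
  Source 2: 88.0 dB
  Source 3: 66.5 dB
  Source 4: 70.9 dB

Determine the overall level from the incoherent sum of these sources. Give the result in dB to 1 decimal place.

Σ 10^(Lᵢ/10) = 6.493e+08.
L_total = 10·log₁₀(6.493e+08) = 88.1 dB.

88.1 dB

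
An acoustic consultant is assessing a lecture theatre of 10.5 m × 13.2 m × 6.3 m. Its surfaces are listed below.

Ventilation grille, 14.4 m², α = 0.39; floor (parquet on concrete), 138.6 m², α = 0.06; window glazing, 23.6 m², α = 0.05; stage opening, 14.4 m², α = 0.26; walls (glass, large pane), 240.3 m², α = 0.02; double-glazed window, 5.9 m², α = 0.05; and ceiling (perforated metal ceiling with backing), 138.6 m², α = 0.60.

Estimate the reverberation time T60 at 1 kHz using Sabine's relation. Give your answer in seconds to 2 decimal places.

1.31 s

Total absorption A = 14.4·0.39 + 138.6·0.06 + 23.6·0.05 + 14.4·0.26 + 240.3·0.02 + 5.9·0.05 + 138.6·0.60
  = 5.616 + 8.316 + 1.180 + 3.744 + 4.806 + 0.295 + 83.160 = 107.117 m² sabins.
Room volume: 873.18 m³.
RT60 = 0.161 · V / A = 0.161 × 873.18 / 107.117 = 1.31 s.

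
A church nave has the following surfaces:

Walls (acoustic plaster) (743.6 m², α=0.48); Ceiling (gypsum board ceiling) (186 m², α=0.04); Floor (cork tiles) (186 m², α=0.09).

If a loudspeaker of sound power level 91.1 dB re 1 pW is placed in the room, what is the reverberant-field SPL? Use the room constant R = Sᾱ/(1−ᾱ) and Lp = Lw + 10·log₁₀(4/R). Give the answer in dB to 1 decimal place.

69.5 dB

Σ(Sᵢαᵢ) = 743.6·0.48 + 186·0.04 + 186·0.09 = 381.108; total area S = 1115.6 m².
ᾱ = 0.3416, so room constant R = A/(1−ᾱ) = 578.840 m².
Lp = 91.1 + 10·log₁₀(4/578.840) = 91.1 + (-21.60) = 69.5 dB.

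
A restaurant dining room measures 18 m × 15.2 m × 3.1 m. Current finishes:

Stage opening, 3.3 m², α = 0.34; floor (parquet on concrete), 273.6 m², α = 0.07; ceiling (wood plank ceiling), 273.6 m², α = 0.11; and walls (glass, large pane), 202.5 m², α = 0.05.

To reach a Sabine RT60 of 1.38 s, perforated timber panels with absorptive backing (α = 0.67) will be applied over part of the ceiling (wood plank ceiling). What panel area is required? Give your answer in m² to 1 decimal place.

Summing Sᵢαᵢ: 1.122 + 19.152 + 30.096 + 10.125 → A₁ = 60.495 sabins.
Required A₂ = 0.161·848.16/1.38 = 98.952 sabins.
Absorption to add: 98.952 − 60.495 = 38.457 sabins.
Each m² of panel replacing the ceiling (wood plank ceiling) adds (0.67 − 0.11) = 0.56 sabins.
Area = ΔA/Δα = 38.457/0.56 = 68.7 m².

68.7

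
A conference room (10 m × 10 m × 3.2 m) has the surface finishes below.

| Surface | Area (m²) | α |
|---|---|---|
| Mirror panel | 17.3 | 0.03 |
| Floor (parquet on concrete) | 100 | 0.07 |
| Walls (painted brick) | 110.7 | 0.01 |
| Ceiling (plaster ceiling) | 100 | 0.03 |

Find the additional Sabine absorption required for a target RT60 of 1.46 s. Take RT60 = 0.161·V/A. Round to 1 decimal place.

23.7 sabins

Summing Sᵢαᵢ: 0.519 + 7.000 + 1.107 + 3.000 → A₁ = 11.626 sabins.
V = 320 m³. Required absorption A₂ = 0.161 × 320 / 1.46 = 35.288 sabins.
Additional absorption ΔA = 35.288 − 11.626 = 23.7 sabins.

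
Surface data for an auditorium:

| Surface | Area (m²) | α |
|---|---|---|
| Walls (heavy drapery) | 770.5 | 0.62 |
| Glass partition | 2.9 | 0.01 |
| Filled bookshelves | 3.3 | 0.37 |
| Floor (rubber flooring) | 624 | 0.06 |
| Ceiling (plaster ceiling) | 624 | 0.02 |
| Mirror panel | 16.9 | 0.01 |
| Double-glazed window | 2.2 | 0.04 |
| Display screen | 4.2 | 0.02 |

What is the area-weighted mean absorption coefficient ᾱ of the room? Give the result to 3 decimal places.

0.258

S = Σ Sᵢ = 770.5 + 2.9 + 3.3 + 624 + 624 + 16.9 + 2.2 + 4.2 = 2048.0 m².
Σ(Sᵢαᵢ) = 770.5·0.62 + 2.9·0.01 + 3.3·0.37 + 624·0.06 + 624·0.02 + 16.9·0.01 + 2.2·0.04 + 4.2·0.02 = 529.221.
ᾱ = 529.221 / 2048.0 = 0.258.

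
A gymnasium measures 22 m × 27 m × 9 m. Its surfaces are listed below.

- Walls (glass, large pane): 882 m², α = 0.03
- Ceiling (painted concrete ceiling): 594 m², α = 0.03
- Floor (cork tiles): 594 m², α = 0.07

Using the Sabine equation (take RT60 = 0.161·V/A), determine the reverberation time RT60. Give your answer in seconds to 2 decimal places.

Total absorption A = 882*0.03 + 594*0.03 + 594*0.07
  = 26.460 + 17.820 + 41.580 = 85.860 m² sabins.
Room volume: 5346 m³.
RT60 = 0.161 · V / A = 0.161 × 5346 / 85.860 = 10.02 s.

10.02 s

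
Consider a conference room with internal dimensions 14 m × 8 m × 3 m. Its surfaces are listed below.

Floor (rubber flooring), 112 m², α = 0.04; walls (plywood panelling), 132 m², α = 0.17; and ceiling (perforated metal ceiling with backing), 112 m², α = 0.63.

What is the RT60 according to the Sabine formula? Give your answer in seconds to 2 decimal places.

0.55 s

A = Σ Sᵢαᵢ = 112×0.04 + 132×0.17 + 112×0.63 = 97.480 sabins.
V = 14·8·3 = 336 m³.
T = 0.161 V/A = 0.161·336/97.480 = 0.55 s.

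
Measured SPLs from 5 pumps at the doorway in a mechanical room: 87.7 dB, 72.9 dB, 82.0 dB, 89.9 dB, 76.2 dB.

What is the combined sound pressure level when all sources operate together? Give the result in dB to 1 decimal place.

92.5 dB

Converting to relative power and adding: 10^(87.7/10) + 10^(72.9/10) + 10^(82.0/10) + 10^(89.9/10) + 10^(76.2/10) = 1.786e+09.
L_total = 10·log₁₀(1.786e+09) = 92.5 dB.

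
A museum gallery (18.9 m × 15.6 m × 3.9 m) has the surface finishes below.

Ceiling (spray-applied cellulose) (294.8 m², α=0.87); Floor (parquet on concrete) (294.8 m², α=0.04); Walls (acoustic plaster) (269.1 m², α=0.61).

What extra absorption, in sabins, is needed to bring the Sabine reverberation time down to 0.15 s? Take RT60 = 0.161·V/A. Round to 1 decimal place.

Equivalent absorption area: A₁ = 294.8·0.87 + 294.8·0.04 + 269.1·0.61 = 432.419 m².
Target A₂ = 0.161·1149.876/0.15 = 1234.200 sabins (V = 1149.876 m³).
Shortfall: 1234.200 − 432.419 = 801.8 sabins.

801.8 sabins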